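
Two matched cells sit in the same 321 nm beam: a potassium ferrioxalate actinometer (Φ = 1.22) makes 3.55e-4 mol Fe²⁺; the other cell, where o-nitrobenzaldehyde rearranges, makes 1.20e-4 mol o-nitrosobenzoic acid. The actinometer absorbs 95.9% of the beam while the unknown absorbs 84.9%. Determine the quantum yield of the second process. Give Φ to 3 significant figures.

Φ = 0.466

Photons absorbed by the actinometer: 3.55e-4 / 1.22 = 2.910e-4 mol.
Incident flux: 2.910e-4 / 0.959 = 3.034e-4 einstein.
Absorbed by unknown: 0.849 × 3.034e-4 = 2.576e-4 mol.
Φ(unknown) = 1.20e-4 / 2.576e-4 = 0.466.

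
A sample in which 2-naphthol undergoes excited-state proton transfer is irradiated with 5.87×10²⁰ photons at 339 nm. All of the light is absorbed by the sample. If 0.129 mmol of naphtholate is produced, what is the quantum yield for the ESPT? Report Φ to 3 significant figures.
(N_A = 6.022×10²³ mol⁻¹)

Φ = 0.132

Product: 0.129 mmol = 1.29×10⁻⁴ mol.
Moles of photons: 5.87×10²⁰ / 6.022×10²³ = 9.748×10⁻⁴ mol.
Φ = 1.29×10⁻⁴ mol / 9.748×10⁻⁴ mol photons = 0.132.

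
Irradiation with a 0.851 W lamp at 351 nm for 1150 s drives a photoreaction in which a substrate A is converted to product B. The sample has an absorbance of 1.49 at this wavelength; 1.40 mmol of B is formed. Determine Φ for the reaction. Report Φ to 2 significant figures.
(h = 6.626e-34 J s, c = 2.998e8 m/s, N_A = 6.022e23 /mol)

Φ = 0.50

Product: 1.40 mmol = 0.00140 mol.
Photon energy at 351 nm: hc/λ = (6.626e-34)(2.998e8)/(351e-9) = 5.659e-19 J.
Energy delivered: (0.851 W)(1150 s) = 978.7 J.
Photons incident: 978.7 / 5.659e-19 = 1.729e21, i.e. 1.729e21/6.022e23 = 0.002871 mol.
Fraction absorbed: 1 − 10^(−1.49) = 0.9676.
Photons absorbed: 0.9676 × 0.002871 = 0.002778 mol.
Φ = 0.00140 mol / 0.002778 mol photons = 0.50.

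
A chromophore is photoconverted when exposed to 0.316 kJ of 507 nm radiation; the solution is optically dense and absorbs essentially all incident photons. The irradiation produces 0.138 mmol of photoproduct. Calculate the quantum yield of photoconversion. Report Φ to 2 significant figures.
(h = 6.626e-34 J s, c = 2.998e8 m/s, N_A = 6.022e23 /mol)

Product: 0.138 mmol = 1.38e-4 mol.
Photon energy at 507 nm: hc/λ = (6.626e-34)(2.998e8)/(507e-9) = 3.918e-19 J.
Incident energy: 0.316 kJ = 316 J.
Photons incident: 316 / 3.918e-19 = 8.065e20, i.e. 8.065e20/6.022e23 = 0.001339 mol.
Φ = 1.38e-4 mol / 0.001339 mol photons = 0.10.

Φ = 0.10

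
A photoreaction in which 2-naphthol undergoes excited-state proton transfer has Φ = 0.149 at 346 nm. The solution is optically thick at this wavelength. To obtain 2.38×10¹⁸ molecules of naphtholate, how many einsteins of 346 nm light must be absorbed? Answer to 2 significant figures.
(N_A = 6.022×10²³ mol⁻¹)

2.7×10⁻⁵ einstein

Product: 2.38×10¹⁸ / 6.022×10²³ = 3.952×10⁻⁶ mol.
Photons that must be absorbed: 3.952×10⁻⁶ / 0.149 = 2.652×10⁻⁵ mol.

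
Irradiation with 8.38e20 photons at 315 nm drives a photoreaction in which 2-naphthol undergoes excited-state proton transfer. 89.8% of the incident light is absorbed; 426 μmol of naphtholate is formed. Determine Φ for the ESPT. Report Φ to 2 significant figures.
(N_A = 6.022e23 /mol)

Product: 426 μmol = 4.26e-4 mol.
Moles of photons: 8.38e20 / 6.022e23 = 0.001392 mol.
Photons absorbed: 0.898 × 0.001392 = 0.001250 mol.
Φ = 4.26e-4 mol / 0.001250 mol photons = 0.34.

Φ = 0.34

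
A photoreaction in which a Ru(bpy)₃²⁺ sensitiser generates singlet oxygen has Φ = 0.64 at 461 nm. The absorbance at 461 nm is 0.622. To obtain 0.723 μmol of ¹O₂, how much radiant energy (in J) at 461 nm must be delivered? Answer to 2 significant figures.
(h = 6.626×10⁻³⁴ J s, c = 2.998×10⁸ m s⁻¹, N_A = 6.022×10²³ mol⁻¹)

0.39 J

Product: 0.723 μmol = 7.23×10⁻⁷ mol.
Photons that must be absorbed: 7.23×10⁻⁷ / 0.64 = 1.130×10⁻⁶ mol.
Fraction absorbed: 1 − 10^(−0.622) = 0.7612.
Incident photons needed: 1.130×10⁻⁶ / 0.7612 = 1.484×10⁻⁶ mol.
Photon energy: hc/λ = 4.309×10⁻¹⁹ J; per mole, 2.595×10⁵ J mol⁻¹.
Energy required: 1.484×10⁻⁶ × 2.595×10⁵ = 0.39 J.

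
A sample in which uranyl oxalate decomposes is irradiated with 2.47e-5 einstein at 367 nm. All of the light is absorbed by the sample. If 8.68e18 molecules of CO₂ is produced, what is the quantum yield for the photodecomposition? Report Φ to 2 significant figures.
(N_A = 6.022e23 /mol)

Φ = 0.58

Product: 8.68e18 / 6.022e23 = 1.441e-5 mol.
Φ = 1.441e-5 mol / 2.47e-5 mol photons = 0.58.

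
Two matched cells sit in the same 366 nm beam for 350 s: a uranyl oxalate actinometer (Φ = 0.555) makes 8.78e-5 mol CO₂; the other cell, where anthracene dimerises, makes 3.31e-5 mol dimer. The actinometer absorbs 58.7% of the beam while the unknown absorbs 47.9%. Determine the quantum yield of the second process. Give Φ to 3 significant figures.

Photons absorbed by the actinometer: 8.78e-5 / 0.555 = 1.582e-4 mol.
Incident flux: 1.582e-4 / 0.587 = 2.695e-4 einstein.
Absorbed by unknown: 0.479 × 2.695e-4 = 1.291e-4 mol.
Φ(unknown) = 3.31e-5 / 1.291e-4 = 0.256.

Φ = 0.256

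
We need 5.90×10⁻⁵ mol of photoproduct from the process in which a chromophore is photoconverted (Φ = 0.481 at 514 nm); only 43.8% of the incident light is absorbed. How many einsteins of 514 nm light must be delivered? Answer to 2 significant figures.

Photons that must be absorbed: 5.90×10⁻⁵ / 0.481 = 1.227×10⁻⁴ mol.
Incident photons needed: 1.227×10⁻⁴ / 0.438 = 2.801×10⁻⁴ mol.

2.8×10⁻⁴ einstein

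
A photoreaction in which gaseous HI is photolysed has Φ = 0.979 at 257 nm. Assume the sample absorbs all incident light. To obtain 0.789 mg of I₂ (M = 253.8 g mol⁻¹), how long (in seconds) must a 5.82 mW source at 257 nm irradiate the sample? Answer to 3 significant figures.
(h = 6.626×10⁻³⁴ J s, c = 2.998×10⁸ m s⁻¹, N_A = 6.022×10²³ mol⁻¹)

Product: 0.789 mg / 253.8 g mol⁻¹ = 3.109×10⁻⁶ mol.
Photons that must be absorbed: 3.109×10⁻⁶ / 0.979 = 3.176×10⁻⁶ mol.
Photon energy: hc/λ = 7.729×10⁻¹⁹ J; per mole, 4.654×10⁵ J mol⁻¹.
Energy required: 3.176×10⁻⁶ × 4.654×10⁵ = 1.478 J.
Time: 1.478 J / 0.00582 W = 254 s.

t ≈ 254 s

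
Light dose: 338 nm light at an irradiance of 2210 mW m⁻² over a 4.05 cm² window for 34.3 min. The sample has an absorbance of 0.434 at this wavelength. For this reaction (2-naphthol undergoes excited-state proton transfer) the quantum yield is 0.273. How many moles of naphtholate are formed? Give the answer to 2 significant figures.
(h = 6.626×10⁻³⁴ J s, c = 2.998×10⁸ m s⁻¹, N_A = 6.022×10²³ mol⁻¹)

Photon energy at 338 nm: hc/λ = (6.626×10⁻³⁴)(2.998×10⁸)/(338×10⁻⁹) = 5.877×10⁻¹⁹ J.
Energy delivered: (2210 mW m⁻²)(4.05×10⁻⁴ m²)(2058 s) = 1.842 J.
Photons incident: 1.842 / 5.877×10⁻¹⁹ = 3.134×10¹⁸, i.e. 3.134×10¹⁸/6.022×10²³ = 5.204×10⁻⁶ mol.
Fraction absorbed: 1 − 10^(−0.434) = 0.6319.
Photons absorbed: 0.6319 × 5.204×10⁻⁶ = 3.288×10⁻⁶ mol.
Product: Φ × n_abs = 0.273 × 3.288×10⁻⁶ = 8.976×10⁻⁷ mol.

9.0×10⁻⁷ mol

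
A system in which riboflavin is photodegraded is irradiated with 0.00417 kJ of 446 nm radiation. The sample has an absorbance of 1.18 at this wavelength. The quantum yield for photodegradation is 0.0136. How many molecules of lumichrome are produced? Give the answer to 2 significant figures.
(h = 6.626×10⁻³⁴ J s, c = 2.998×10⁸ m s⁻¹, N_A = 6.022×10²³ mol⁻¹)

Photon energy at 446 nm: hc/λ = (6.626×10⁻³⁴)(2.998×10⁸)/(446×10⁻⁹) = 4.454×10⁻¹⁹ J.
Incident energy: 0.00417 kJ = 4.17 J.
Photons incident: 4.17 / 4.454×10⁻¹⁹ = 9.362×10¹⁸, i.e. 9.362×10¹⁸/6.022×10²³ = 1.555×10⁻⁵ mol.
Fraction absorbed: 1 − 10^(−1.18) = 0.9339.
Photons absorbed: 0.9339 × 1.555×10⁻⁵ = 1.452×10⁻⁵ mol.
Product: Φ × n_abs = 0.0136 × 1.452×10⁻⁵ = 1.975×10⁻⁷ mol.
As a count: 1.975×10⁻⁷ × 6.022×10²³ = 1.2×10¹⁷.

1.2×10¹⁷ molecules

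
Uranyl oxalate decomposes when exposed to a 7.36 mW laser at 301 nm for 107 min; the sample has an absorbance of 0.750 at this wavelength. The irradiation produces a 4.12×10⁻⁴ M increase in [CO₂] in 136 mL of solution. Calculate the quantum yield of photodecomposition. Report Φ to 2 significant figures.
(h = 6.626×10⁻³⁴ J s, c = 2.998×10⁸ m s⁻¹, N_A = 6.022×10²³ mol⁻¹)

Product: (4.12×10⁻⁴ M)(0.136 L) = 5.603×10⁻⁵ mol.
Photon energy at 301 nm: hc/λ = (6.626×10⁻³⁴)(2.998×10⁸)/(301×10⁻⁹) = 6.600×10⁻¹⁹ J.
Energy delivered: (7.36 mW)(6420 s) = 47.25 J.
Photons incident: 47.25 / 6.600×10⁻¹⁹ = 7.159×10¹⁹, i.e. 7.159×10¹⁹/6.022×10²³ = 1.189×10⁻⁴ mol.
Fraction absorbed: 1 − 10^(−0.750) = 0.8222.
Photons absorbed: 0.8222 × 1.189×10⁻⁴ = 9.776×10⁻⁵ mol.
Φ = 5.603×10⁻⁵ mol / 9.776×10⁻⁵ mol photons = 0.57.

Φ = 0.57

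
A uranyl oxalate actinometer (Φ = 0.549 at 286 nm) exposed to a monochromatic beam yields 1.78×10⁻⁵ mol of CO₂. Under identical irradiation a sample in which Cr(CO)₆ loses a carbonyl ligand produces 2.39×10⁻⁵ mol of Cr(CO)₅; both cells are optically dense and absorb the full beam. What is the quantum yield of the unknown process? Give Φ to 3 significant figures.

Photons absorbed by the actinometer: 1.78×10⁻⁵ / 0.549 = 3.242×10⁻⁵ mol.
Φ(unknown) = 2.39×10⁻⁵ / 3.242×10⁻⁵ = 0.737.

Φ = 0.737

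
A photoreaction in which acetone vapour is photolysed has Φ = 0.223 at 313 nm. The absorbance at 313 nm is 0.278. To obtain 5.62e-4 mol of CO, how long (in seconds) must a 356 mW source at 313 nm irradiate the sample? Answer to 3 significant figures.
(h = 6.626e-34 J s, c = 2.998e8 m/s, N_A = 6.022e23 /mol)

Photons that must be absorbed: 5.62e-4 / 0.223 = 0.002520 mol.
Fraction absorbed: 1 − 10^(−0.278) = 0.4728.
Incident photons needed: 0.002520 / 0.4728 = 0.005330 mol.
Photon energy: hc/λ = 6.347e-19 J; per mole, 3.822e5 J mol⁻¹.
Energy required: 0.005330 × 3.822e5 = 2037 J.
Time: 2037 J / 0.356 W = 5720 s.

t ≈ 5720 s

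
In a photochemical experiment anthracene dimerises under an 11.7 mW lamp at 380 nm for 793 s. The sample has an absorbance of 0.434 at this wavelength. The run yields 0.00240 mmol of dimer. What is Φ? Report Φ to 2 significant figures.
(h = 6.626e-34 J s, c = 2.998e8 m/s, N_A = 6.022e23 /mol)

Φ = 0.13

Product: 0.00240 mmol = 2.40e-6 mol.
Photon energy at 380 nm: hc/λ = (6.626e-34)(2.998e8)/(380e-9) = 5.228e-19 J.
Energy delivered: (11.7 mW)(793 s) = 9.278 J.
Photons incident: 9.278 / 5.228e-19 = 1.775e19, i.e. 1.775e19/6.022e23 = 2.948e-5 mol.
Fraction absorbed: 1 − 10^(−0.434) = 0.6319.
Photons absorbed: 0.6319 × 2.948e-5 = 1.863e-5 mol.
Φ = 2.40e-6 mol / 1.863e-5 mol photons = 0.13.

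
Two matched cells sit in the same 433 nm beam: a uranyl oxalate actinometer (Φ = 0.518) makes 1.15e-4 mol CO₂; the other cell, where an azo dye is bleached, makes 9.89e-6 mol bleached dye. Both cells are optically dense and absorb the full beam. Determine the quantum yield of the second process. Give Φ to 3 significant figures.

Φ = 0.0445

Photons absorbed by the actinometer: 1.15e-4 / 0.518 = 2.220e-4 mol.
Φ(unknown) = 9.89e-6 / 2.220e-4 = 0.0445.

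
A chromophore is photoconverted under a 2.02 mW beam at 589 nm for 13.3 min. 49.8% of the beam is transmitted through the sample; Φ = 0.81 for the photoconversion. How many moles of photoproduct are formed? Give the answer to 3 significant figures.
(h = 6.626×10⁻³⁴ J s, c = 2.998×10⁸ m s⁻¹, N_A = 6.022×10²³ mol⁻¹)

Photon energy at 589 nm: hc/λ = (6.626×10⁻³⁴)(2.998×10⁸)/(589×10⁻⁹) = 3.373×10⁻¹⁹ J.
Energy delivered: (2.02 mW)(798 s) = 1.612 J.
Photons incident: 1.612 / 3.373×10⁻¹⁹ = 4.779×10¹⁸, i.e. 4.779×10¹⁸/6.022×10²³ = 7.936×10⁻⁶ mol.
Fraction absorbed: 1 − 49.8/100 = 0.5020.
Photons absorbed: 0.5020 × 7.936×10⁻⁶ = 3.984×10⁻⁶ mol.
Product: Φ × n_abs = 0.81 × 3.984×10⁻⁶ = 3.227×10⁻⁶ mol.

3.23×10⁻⁶ mol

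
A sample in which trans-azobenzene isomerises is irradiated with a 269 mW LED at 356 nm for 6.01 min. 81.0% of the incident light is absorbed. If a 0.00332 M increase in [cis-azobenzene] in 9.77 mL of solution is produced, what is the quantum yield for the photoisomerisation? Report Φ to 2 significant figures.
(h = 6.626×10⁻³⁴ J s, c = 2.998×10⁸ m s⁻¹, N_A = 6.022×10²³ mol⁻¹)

Product: (0.00332 M)(0.00977 L) = 3.244×10⁻⁵ mol.
Photon energy at 356 nm: hc/λ = (6.626×10⁻³⁴)(2.998×10⁸)/(356×10⁻⁹) = 5.580×10⁻¹⁹ J.
Energy delivered: (269 mW)(360.6 s) = 97.00 J.
Photons incident: 97.00 / 5.580×10⁻¹⁹ = 1.738×10²⁰, i.e. 1.738×10²⁰/6.022×10²³ = 2.886×10⁻⁴ mol.
Photons absorbed: 0.810 × 2.886×10⁻⁴ = 2.338×10⁻⁴ mol.
Φ = 3.244×10⁻⁵ mol / 2.338×10⁻⁴ mol photons = 0.14.

Φ = 0.14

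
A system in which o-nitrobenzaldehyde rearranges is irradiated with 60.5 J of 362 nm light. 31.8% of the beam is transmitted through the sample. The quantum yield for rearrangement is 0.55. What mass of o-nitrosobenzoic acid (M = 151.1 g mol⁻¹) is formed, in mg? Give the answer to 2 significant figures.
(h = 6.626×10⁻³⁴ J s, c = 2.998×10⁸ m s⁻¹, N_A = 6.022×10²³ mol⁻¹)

10 mg

Photon energy at 362 nm: hc/λ = (6.626×10⁻³⁴)(2.998×10⁸)/(362×10⁻⁹) = 5.487×10⁻¹⁹ J.
Photons incident: 60.5 / 5.487×10⁻¹⁹ = 1.103×10²⁰, i.e. 1.103×10²⁰/6.022×10²³ = 1.832×10⁻⁴ mol.
Fraction absorbed: 1 − 31.8/100 = 0.6820.
Photons absorbed: 0.6820 × 1.832×10⁻⁴ = 1.249×10⁻⁴ mol.
Product: Φ × n_abs = 0.55 × 1.249×10⁻⁴ = 6.870×10⁻⁵ mol.
Mass: 6.870×10⁻⁵ × 151.1 = 0.01038 g = 10 mg.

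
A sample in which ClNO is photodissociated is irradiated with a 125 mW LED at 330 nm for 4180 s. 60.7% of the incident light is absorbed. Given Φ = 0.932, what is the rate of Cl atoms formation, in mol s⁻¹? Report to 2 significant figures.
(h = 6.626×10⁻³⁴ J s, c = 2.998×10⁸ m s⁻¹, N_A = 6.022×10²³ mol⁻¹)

Photon energy at 330 nm: hc/λ = (6.626×10⁻³⁴)(2.998×10⁸)/(330×10⁻⁹) = 6.020×10⁻¹⁹ J.
Energy delivered: (125 mW)(4180 s) = 522.5 J.
Photons incident: 522.5 / 6.020×10⁻¹⁹ = 8.679×10²⁰, i.e. 8.679×10²⁰/6.022×10²³ = 0.001441 mol.
Photons absorbed: 0.607 × 0.001441 = 8.747×10⁻⁴ mol.
Product formed: 0.932 × 8.747×10⁻⁴ = 8.152×10⁻⁴ mol.
Rate: 8.152×10⁻⁴ / 4180 s = 2.0×10⁻⁷ mol s⁻¹.

2.0×10⁻⁷ mol s⁻¹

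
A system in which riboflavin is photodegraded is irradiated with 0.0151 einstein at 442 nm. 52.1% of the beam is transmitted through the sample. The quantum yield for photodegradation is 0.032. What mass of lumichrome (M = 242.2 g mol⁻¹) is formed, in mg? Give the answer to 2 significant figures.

Fraction absorbed: 1 − 52.1/100 = 0.4790.
Photons absorbed: 0.4790 × 0.0151 = 0.007233 mol.
Product: Φ × n_abs = 0.032 × 0.007233 = 2.315×10⁻⁴ mol.
Mass: 2.315×10⁻⁴ × 242.2 = 0.05607 g = 56 mg.

56 mg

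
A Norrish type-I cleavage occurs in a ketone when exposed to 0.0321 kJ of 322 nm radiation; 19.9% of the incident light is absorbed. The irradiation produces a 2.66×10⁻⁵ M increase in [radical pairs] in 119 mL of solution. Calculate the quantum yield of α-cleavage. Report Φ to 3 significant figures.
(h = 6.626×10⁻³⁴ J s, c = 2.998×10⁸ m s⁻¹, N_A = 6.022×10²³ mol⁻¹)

Φ = 0.184

Product: (2.66×10⁻⁵ M)(0.119 L) = 3.165×10⁻⁶ mol.
Photon energy at 322 nm: hc/λ = (6.626×10⁻³⁴)(2.998×10⁸)/(322×10⁻⁹) = 6.169×10⁻¹⁹ J.
Incident energy: 0.0321 kJ = 32.1 J.
Photons incident: 32.1 / 6.169×10⁻¹⁹ = 5.203×10¹⁹, i.e. 5.203×10¹⁹/6.022×10²³ = 8.640×10⁻⁵ mol.
Photons absorbed: 0.199 × 8.640×10⁻⁵ = 1.719×10⁻⁵ mol.
Φ = 3.165×10⁻⁶ mol / 1.719×10⁻⁵ mol photons = 0.184.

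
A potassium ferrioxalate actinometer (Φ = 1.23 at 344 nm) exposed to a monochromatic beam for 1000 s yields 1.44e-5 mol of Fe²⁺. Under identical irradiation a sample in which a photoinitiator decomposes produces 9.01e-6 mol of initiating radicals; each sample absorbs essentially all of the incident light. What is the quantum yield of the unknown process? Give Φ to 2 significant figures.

Photons absorbed by the actinometer: 1.44e-5 / 1.23 = 1.171e-5 mol.
Φ(unknown) = 9.01e-6 / 1.171e-5 = 0.77.

Φ = 0.77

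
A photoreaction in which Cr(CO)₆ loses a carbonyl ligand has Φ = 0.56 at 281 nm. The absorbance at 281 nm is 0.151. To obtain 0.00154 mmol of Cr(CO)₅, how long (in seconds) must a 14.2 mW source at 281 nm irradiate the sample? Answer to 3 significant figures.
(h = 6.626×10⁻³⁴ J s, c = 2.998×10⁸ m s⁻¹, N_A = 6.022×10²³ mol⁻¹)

Product: 0.00154 mmol = 1.54×10⁻⁶ mol.
Photons that must be absorbed: 1.54×10⁻⁶ / 0.56 = 2.750×10⁻⁶ mol.
Fraction absorbed: 1 − 10^(−0.151) = 0.2937.
Incident photons needed: 2.750×10⁻⁶ / 0.2937 = 9.363×10⁻⁶ mol.
Photon energy: hc/λ = 7.069×10⁻¹⁹ J; per mole, 4.257×10⁵ J mol⁻¹.
Energy required: 9.363×10⁻⁶ × 4.257×10⁵ = 3.986 J.
Time: 3.986 J / 0.0142 W = 281 s.

t ≈ 281 s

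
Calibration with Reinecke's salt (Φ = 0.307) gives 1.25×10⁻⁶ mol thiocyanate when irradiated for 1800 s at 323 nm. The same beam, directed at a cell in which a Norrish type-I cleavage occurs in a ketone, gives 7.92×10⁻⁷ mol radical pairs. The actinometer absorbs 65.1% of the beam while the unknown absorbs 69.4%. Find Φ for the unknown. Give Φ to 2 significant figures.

Φ = 0.18

Photons absorbed by the actinometer: 1.25×10⁻⁶ / 0.307 = 4.072×10⁻⁶ mol.
Incident flux: 4.072×10⁻⁶ / 0.651 = 6.255×10⁻⁶ einstein.
Absorbed by unknown: 0.694 × 6.255×10⁻⁶ = 4.341×10⁻⁶ mol.
Φ(unknown) = 7.92×10⁻⁷ / 4.341×10⁻⁶ = 0.18.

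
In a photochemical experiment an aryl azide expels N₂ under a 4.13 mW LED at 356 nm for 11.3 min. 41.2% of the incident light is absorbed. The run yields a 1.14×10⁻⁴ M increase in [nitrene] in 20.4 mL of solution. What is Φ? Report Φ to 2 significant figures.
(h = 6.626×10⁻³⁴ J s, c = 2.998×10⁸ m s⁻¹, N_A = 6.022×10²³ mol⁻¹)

Φ = 0.68

Product: (1.14×10⁻⁴ M)(0.0204 L) = 2.326×10⁻⁶ mol.
Photon energy at 356 nm: hc/λ = (6.626×10⁻³⁴)(2.998×10⁸)/(356×10⁻⁹) = 5.580×10⁻¹⁹ J.
Energy delivered: (4.13 mW)(678 s) = 2.800 J.
Photons incident: 2.800 / 5.580×10⁻¹⁹ = 5.018×10¹⁸, i.e. 5.018×10¹⁸/6.022×10²³ = 8.333×10⁻⁶ mol.
Photons absorbed: 0.412 × 8.333×10⁻⁶ = 3.433×10⁻⁶ mol.
Φ = 2.326×10⁻⁶ mol / 3.433×10⁻⁶ mol photons = 0.68.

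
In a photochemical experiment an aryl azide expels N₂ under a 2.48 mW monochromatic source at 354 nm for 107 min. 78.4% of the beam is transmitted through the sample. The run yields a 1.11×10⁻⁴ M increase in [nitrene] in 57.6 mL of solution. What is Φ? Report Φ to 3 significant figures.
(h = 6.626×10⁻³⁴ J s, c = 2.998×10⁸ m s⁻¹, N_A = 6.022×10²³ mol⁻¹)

Product: (1.11×10⁻⁴ M)(0.0576 L) = 6.394×10⁻⁶ mol.
Photon energy at 354 nm: hc/λ = (6.626×10⁻³⁴)(2.998×10⁸)/(354×10⁻⁹) = 5.612×10⁻¹⁹ J.
Energy delivered: (2.48 mW)(6420 s) = 15.92 J.
Photons incident: 15.92 / 5.612×10⁻¹⁹ = 2.837×10¹⁹, i.e. 2.837×10¹⁹/6.022×10²³ = 4.711×10⁻⁵ mol.
Fraction absorbed: 1 − 78.4/100 = 0.2160.
Photons absorbed: 0.2160 × 4.711×10⁻⁵ = 1.018×10⁻⁵ mol.
Φ = 6.394×10⁻⁶ mol / 1.018×10⁻⁵ mol photons = 0.628.

Φ = 0.628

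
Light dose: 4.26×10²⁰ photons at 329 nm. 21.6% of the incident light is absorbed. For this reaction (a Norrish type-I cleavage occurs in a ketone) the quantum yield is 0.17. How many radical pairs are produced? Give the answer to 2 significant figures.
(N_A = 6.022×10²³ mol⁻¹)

Moles of photons: 4.26×10²⁰ / 6.022×10²³ = 7.074×10⁻⁴ mol.
Photons absorbed: 0.216 × 7.074×10⁻⁴ = 1.528×10⁻⁴ mol.
Product: Φ × n_abs = 0.17 × 1.528×10⁻⁴ = 2.598×10⁻⁵ mol.
As a count: 2.598×10⁻⁵ × 6.022×10²³ = 1.6×10¹⁹.

1.6×10¹⁹ radical pairs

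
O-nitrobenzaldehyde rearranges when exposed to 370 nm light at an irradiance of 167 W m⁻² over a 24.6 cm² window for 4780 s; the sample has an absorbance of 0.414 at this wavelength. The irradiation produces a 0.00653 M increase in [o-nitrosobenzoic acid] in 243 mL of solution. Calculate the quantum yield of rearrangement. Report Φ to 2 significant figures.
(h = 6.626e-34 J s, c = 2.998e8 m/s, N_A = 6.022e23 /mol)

Product: (0.00653 M)(0.243 L) = 0.001587 mol.
Photon energy at 370 nm: hc/λ = (6.626e-34)(2.998e8)/(370e-9) = 5.369e-19 J.
Energy delivered: (167 W m⁻²)(24.6e-4 m²)(4780 s) = 1964 J.
Photons incident: 1964 / 5.369e-19 = 3.658e21, i.e. 3.658e21/6.022e23 = 0.006074 mol.
Fraction absorbed: 1 − 10^(−0.414) = 0.6145.
Photons absorbed: 0.6145 × 0.006074 = 0.003732 mol.
Φ = 0.001587 mol / 0.003732 mol photons = 0.43.

Φ = 0.43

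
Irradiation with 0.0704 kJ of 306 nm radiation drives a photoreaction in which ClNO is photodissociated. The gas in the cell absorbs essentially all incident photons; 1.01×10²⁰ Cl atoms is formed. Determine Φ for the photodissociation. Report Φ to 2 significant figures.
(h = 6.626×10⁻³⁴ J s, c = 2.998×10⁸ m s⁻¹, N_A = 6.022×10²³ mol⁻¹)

Product: 1.01×10²⁰ / 6.022×10²³ = 1.677×10⁻⁴ mol.
Photon energy at 306 nm: hc/λ = (6.626×10⁻³⁴)(2.998×10⁸)/(306×10⁻⁹) = 6.492×10⁻¹⁹ J.
Incident energy: 0.0704 kJ = 70.4 J.
Photons incident: 70.4 / 6.492×10⁻¹⁹ = 1.084×10²⁰, i.e. 1.084×10²⁰/6.022×10²³ = 1.800×10⁻⁴ mol.
Φ = 1.677×10⁻⁴ mol / 1.800×10⁻⁴ mol photons = 0.93.

Φ = 0.93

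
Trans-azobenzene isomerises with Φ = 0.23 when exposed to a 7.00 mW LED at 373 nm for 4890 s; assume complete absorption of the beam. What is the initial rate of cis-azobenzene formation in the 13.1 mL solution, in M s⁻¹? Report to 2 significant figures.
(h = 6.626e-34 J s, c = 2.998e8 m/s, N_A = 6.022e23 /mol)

Photon energy at 373 nm: hc/λ = (6.626e-34)(2.998e8)/(373e-9) = 5.326e-19 J.
Energy delivered: (7.00 mW)(4890 s) = 34.23 J.
Photons incident: 34.23 / 5.326e-19 = 6.427e19, i.e. 6.427e19/6.022e23 = 1.067e-4 mol.
Product formed: 0.23 × 1.067e-4 = 2.454e-5 mol.
Rate: 2.454e-5 mol / (4890 s × 0.0131 L) = 3.8e-7 M s⁻¹.

3.8e-7 M s⁻¹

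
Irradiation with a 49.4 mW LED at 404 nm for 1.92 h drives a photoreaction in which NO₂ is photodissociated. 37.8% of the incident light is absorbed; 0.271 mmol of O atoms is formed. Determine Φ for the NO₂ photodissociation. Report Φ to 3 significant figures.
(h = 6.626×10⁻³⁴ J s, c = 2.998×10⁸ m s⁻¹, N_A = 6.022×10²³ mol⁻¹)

Product: 0.271 mmol = 2.71×10⁻⁴ mol.
Photon energy at 404 nm: hc/λ = (6.626×10⁻³⁴)(2.998×10⁸)/(404×10⁻⁹) = 4.917×10⁻¹⁹ J.
Energy delivered: (49.4 mW)(6912 s) = 341.5 J.
Photons incident: 341.5 / 4.917×10⁻¹⁹ = 6.945×10²⁰, i.e. 6.945×10²⁰/6.022×10²³ = 0.001153 mol.
Photons absorbed: 0.378 × 0.001153 = 4.358×10⁻⁴ mol.
Φ = 2.71×10⁻⁴ mol / 4.358×10⁻⁴ mol photons = 0.622.

Φ = 0.622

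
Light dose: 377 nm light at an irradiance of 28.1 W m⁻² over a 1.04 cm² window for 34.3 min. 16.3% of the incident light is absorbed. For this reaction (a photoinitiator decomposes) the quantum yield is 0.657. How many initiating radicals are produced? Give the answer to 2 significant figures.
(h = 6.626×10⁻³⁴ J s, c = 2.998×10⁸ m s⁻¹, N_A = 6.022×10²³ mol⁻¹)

Photon energy at 377 nm: hc/λ = (6.626×10⁻³⁴)(2.998×10⁸)/(377×10⁻⁹) = 5.269×10⁻¹⁹ J.
Energy delivered: (28.1 W m⁻²)(1.04×10⁻⁴ m²)(2058 s) = 6.014 J.
Photons incident: 6.014 / 5.269×10⁻¹⁹ = 1.141×10¹⁹, i.e. 1.141×10¹⁹/6.022×10²³ = 1.895×10⁻⁵ mol.
Photons absorbed: 0.163 × 1.895×10⁻⁵ = 3.089×10⁻⁶ mol.
Product: Φ × n_abs = 0.657 × 3.089×10⁻⁶ = 2.029×10⁻⁶ mol.
As a count: 2.029×10⁻⁶ × 6.022×10²³ = 1.2×10¹⁸.

1.2×10¹⁸ initiating radicals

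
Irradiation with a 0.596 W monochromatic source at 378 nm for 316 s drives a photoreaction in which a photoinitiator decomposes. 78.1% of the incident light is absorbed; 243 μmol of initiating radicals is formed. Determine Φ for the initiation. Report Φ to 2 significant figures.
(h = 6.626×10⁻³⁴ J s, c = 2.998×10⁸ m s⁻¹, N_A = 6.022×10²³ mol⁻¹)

Product: 243 μmol = 2.43×10⁻⁴ mol.
Photon energy at 378 nm: hc/λ = (6.626×10⁻³⁴)(2.998×10⁸)/(378×10⁻⁹) = 5.255×10⁻¹⁹ J.
Energy delivered: (0.596 W)(316 s) = 188.3 J.
Photons incident: 188.3 / 5.255×10⁻¹⁹ = 3.583×10²⁰, i.e. 3.583×10²⁰/6.022×10²³ = 5.950×10⁻⁴ mol.
Photons absorbed: 0.781 × 5.950×10⁻⁴ = 4.647×10⁻⁴ mol.
Φ = 2.43×10⁻⁴ mol / 4.647×10⁻⁴ mol photons = 0.52.

Φ = 0.52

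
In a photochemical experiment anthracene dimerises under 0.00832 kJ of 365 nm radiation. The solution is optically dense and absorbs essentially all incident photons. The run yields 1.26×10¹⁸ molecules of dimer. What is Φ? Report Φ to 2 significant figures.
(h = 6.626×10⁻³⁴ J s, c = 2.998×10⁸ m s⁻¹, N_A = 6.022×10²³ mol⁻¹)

Product: 1.26×10¹⁸ / 6.022×10²³ = 2.092×10⁻⁶ mol.
Photon energy at 365 nm: hc/λ = (6.626×10⁻³⁴)(2.998×10⁸)/(365×10⁻⁹) = 5.442×10⁻¹⁹ J.
Incident energy: 0.00832 kJ = 8.32 J.
Photons incident: 8.32 / 5.442×10⁻¹⁹ = 1.529×10¹⁹, i.e. 1.529×10¹⁹/6.022×10²³ = 2.539×10⁻⁵ mol.
Φ = 2.092×10⁻⁶ mol / 2.539×10⁻⁵ mol photons = 0.082.

Φ = 0.082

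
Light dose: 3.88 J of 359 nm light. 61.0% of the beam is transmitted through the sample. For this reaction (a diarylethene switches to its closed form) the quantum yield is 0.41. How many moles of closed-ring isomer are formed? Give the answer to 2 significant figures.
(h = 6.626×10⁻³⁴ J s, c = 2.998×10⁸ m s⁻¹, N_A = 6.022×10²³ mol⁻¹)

Photon energy at 359 nm: hc/λ = (6.626×10⁻³⁴)(2.998×10⁸)/(359×10⁻⁹) = 5.533×10⁻¹⁹ J.
Photons incident: 3.88 / 5.533×10⁻¹⁹ = 7.012×10¹⁸, i.e. 7.012×10¹⁸/6.022×10²³ = 1.164×10⁻⁵ mol.
Fraction absorbed: 1 − 61.0/100 = 0.3900.
Photons absorbed: 0.3900 × 1.164×10⁻⁵ = 4.540×10⁻⁶ mol.
Product: Φ × n_abs = 0.41 × 4.540×10⁻⁶ = 1.861×10⁻⁶ mol.

1.9×10⁻⁶ mol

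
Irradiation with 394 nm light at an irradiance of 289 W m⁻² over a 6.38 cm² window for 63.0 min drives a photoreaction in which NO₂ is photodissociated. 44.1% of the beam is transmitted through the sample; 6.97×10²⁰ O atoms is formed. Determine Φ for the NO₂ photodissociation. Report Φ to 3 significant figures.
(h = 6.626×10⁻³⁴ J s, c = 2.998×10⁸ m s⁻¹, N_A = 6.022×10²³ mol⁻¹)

Φ = 0.902

Product: 6.97×10²⁰ / 6.022×10²³ = 0.001157 mol.
Photon energy at 394 nm: hc/λ = (6.626×10⁻³⁴)(2.998×10⁸)/(394×10⁻⁹) = 5.042×10⁻¹⁹ J.
Energy delivered: (289 W m⁻²)(6.38×10⁻⁴ m²)(3780 s) = 697.0 J.
Photons incident: 697.0 / 5.042×10⁻¹⁹ = 1.382×10²¹, i.e. 1.382×10²¹/6.022×10²³ = 0.002295 mol.
Fraction absorbed: 1 − 44.1/100 = 0.5590.
Photons absorbed: 0.5590 × 0.002295 = 0.001283 mol.
Φ = 0.001157 mol / 0.001283 mol photons = 0.902.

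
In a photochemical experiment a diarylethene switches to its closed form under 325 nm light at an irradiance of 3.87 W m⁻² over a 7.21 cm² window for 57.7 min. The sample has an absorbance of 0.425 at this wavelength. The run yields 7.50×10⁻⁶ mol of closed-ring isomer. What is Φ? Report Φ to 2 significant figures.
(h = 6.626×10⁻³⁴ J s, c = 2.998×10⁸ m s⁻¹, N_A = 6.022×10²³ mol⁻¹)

Φ = 0.46

Photon energy at 325 nm: hc/λ = (6.626×10⁻³⁴)(2.998×10⁸)/(325×10⁻⁹) = 6.112×10⁻¹⁹ J.
Energy delivered: (3.87 W m⁻²)(7.21×10⁻⁴ m²)(3462 s) = 9.660 J.
Photons incident: 9.660 / 6.112×10⁻¹⁹ = 1.580×10¹⁹, i.e. 1.580×10¹⁹/6.022×10²³ = 2.624×10⁻⁵ mol.
Fraction absorbed: 1 − 10^(−0.425) = 0.6242.
Photons absorbed: 0.6242 × 2.624×10⁻⁵ = 1.638×10⁻⁵ mol.
Φ = 7.50×10⁻⁶ mol / 1.638×10⁻⁵ mol photons = 0.46.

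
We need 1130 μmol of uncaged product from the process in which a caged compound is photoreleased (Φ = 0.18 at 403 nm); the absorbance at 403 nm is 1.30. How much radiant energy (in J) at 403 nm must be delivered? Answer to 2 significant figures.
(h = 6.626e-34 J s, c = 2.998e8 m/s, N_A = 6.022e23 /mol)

2000 J

Product: 1130 μmol = 0.00113 mol.
Photons that must be absorbed: 0.00113 / 0.18 = 0.006278 mol.
Fraction absorbed: 1 − 10^(−1.30) = 0.9499.
Incident photons needed: 0.006278 / 0.9499 = 0.006609 mol.
Photon energy: hc/λ = 4.929e-19 J; per mole, 2.968e5 J mol⁻¹.
Energy required: 0.006609 × 2.968e5 = 2000 J.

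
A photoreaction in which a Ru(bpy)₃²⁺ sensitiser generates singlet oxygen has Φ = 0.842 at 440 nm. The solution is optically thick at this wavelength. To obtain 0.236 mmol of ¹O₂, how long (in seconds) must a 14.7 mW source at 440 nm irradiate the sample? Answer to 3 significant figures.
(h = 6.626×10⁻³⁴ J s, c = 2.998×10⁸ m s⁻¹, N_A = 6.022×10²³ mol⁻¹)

Product: 0.236 mmol = 2.36×10⁻⁴ mol.
Photons that must be absorbed: 2.36×10⁻⁴ / 0.842 = 2.803×10⁻⁴ mol.
Photon energy: hc/λ = 4.515×10⁻¹⁹ J; per mole, 2.719×10⁵ J mol⁻¹.
Energy required: 2.803×10⁻⁴ × 2.719×10⁵ = 76.21 J.
Time: 76.21 J / 0.0147 W = 5180 s.

t ≈ 5180 s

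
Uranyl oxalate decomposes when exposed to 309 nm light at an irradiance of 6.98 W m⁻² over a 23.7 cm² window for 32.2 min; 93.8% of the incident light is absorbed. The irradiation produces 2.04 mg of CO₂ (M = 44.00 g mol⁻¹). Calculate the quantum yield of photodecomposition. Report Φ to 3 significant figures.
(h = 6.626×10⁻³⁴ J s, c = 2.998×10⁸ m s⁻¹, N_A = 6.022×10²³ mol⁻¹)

Φ = 0.599

Product: 2.04 mg / 44.00 g mol⁻¹ = 4.636×10⁻⁵ mol.
Photon energy at 309 nm: hc/λ = (6.626×10⁻³⁴)(2.998×10⁸)/(309×10⁻⁹) = 6.429×10⁻¹⁹ J.
Energy delivered: (6.98 W m⁻²)(23.7×10⁻⁴ m²)(1932 s) = 31.96 J.
Photons incident: 31.96 / 6.429×10⁻¹⁹ = 4.971×10¹⁹, i.e. 4.971×10¹⁹/6.022×10²³ = 8.255×10⁻⁵ mol.
Photons absorbed: 0.938 × 8.255×10⁻⁵ = 7.743×10⁻⁵ mol.
Φ = 4.636×10⁻⁵ mol / 7.743×10⁻⁵ mol photons = 0.599.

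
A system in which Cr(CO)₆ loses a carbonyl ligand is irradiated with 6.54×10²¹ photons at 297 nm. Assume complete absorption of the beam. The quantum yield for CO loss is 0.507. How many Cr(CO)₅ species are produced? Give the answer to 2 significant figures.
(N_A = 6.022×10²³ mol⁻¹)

3.3×10²¹ species

Moles of photons: 6.54×10²¹ / 6.022×10²³ = 0.01086 mol.
Product: Φ × n_abs = 0.507 × 0.01086 = 0.005506 mol.
As a count: 0.005506 × 6.022×10²³ = 3.3×10²¹.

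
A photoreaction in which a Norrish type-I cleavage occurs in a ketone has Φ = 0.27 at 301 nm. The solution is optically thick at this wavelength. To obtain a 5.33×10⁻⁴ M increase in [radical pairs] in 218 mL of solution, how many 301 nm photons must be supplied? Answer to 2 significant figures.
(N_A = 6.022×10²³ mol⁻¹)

2.6×10²⁰ photons

Product: (5.33×10⁻⁴ M)(0.218 L) = 1.162×10⁻⁴ mol.
Photons that must be absorbed: 1.162×10⁻⁴ / 0.27 = 4.304×10⁻⁴ mol.
Photon count: 4.304×10⁻⁴ × 6.022×10²³ = 2.6×10²⁰.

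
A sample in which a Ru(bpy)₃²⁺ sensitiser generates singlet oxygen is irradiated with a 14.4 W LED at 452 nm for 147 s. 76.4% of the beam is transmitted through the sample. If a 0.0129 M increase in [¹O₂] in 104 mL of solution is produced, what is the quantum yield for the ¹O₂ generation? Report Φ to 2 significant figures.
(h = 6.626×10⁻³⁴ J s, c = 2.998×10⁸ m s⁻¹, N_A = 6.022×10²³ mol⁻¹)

Φ = 0.71

Product: (0.0129 M)(0.104 L) = 0.001342 mol.
Photon energy at 452 nm: hc/λ = (6.626×10⁻³⁴)(2.998×10⁸)/(452×10⁻⁹) = 4.395×10⁻¹⁹ J.
Energy delivered: (14.4 W)(147 s) = 2117 J.
Photons incident: 2117 / 4.395×10⁻¹⁹ = 4.817×10²¹, i.e. 4.817×10²¹/6.022×10²³ = 0.007999 mol.
Fraction absorbed: 1 − 76.4/100 = 0.2360.
Photons absorbed: 0.2360 × 0.007999 = 0.001888 mol.
Φ = 0.001342 mol / 0.001888 mol photons = 0.71.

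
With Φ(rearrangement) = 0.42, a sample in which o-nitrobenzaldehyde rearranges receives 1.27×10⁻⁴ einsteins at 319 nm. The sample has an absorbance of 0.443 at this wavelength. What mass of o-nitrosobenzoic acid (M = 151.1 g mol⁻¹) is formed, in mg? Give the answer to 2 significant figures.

Fraction absorbed: 1 − 10^(−0.443) = 0.6394.
Photons absorbed: 0.6394 × 1.27×10⁻⁴ = 8.120×10⁻⁵ mol.
Product: Φ × n_abs = 0.42 × 8.120×10⁻⁵ = 3.410×10⁻⁵ mol.
Mass: 3.410×10⁻⁵ × 151.1 = 0.005153 g = 5.2 mg.

5.2 mg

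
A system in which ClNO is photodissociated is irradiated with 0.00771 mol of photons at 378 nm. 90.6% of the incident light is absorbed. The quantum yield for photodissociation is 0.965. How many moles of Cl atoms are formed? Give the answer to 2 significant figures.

0.0067 mol

Photons absorbed: 0.906 × 0.00771 = 0.006985 mol.
Product: Φ × n_abs = 0.965 × 0.006985 = 0.006741 mol.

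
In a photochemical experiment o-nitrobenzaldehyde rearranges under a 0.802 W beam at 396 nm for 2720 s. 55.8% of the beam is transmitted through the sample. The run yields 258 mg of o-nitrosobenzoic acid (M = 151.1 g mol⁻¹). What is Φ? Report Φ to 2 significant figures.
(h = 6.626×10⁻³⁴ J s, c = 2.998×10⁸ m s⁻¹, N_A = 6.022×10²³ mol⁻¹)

Φ = 0.53

Product: 258 mg / 151.1 g mol⁻¹ = 0.001707 mol.
Photon energy at 396 nm: hc/λ = (6.626×10⁻³⁴)(2.998×10⁸)/(396×10⁻⁹) = 5.016×10⁻¹⁹ J.
Energy delivered: (0.802 W)(2720 s) = 2181 J.
Photons incident: 2181 / 5.016×10⁻¹⁹ = 4.348×10²¹, i.e. 4.348×10²¹/6.022×10²³ = 0.007220 mol.
Fraction absorbed: 1 − 55.8/100 = 0.4420.
Photons absorbed: 0.4420 × 0.007220 = 0.003191 mol.
Φ = 0.001707 mol / 0.003191 mol photons = 0.53.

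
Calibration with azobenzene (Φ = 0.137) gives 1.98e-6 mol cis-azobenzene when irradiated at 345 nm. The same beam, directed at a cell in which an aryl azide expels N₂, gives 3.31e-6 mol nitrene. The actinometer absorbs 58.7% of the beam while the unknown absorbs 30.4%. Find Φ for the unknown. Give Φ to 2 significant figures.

Photons absorbed by the actinometer: 1.98e-6 / 0.137 = 1.445e-5 mol.
Incident flux: 1.445e-5 / 0.587 = 2.462e-5 einstein.
Absorbed by unknown: 0.304 × 2.462e-5 = 7.484e-6 mol.
Φ(unknown) = 3.31e-6 / 7.484e-6 = 0.44.

Φ = 0.44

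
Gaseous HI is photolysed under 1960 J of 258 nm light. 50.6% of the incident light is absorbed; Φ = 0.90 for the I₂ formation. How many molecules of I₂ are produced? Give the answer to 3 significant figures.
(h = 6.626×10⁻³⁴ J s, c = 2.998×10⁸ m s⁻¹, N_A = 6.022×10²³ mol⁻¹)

1.16×10²¹ molecules

Photon energy at 258 nm: hc/λ = (6.626×10⁻³⁴)(2.998×10⁸)/(258×10⁻⁹) = 7.700×10⁻¹⁹ J.
Photons incident: 1960 / 7.700×10⁻¹⁹ = 2.545×10²¹, i.e. 2.545×10²¹/6.022×10²³ = 0.004226 mol.
Photons absorbed: 0.506 × 0.004226 = 0.002138 mol.
Product: Φ × n_abs = 0.90 × 0.002138 = 0.001924 mol.
As a count: 0.001924 × 6.022×10²³ = 1.16×10²¹.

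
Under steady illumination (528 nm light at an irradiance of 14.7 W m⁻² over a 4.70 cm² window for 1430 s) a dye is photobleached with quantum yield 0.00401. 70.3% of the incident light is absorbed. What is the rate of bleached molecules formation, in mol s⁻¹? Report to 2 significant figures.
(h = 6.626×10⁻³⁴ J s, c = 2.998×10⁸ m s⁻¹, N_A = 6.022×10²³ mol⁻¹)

8.6×10⁻¹¹ mol s⁻¹

Photon energy at 528 nm: hc/λ = (6.626×10⁻³⁴)(2.998×10⁸)/(528×10⁻⁹) = 3.762×10⁻¹⁹ J.
Energy delivered: (14.7 W m⁻²)(4.70×10⁻⁴ m²)(1430 s) = 9.880 J.
Photons incident: 9.880 / 3.762×10⁻¹⁹ = 2.626×10¹⁹, i.e. 2.626×10¹⁹/6.022×10²³ = 4.361×10⁻⁵ mol.
Photons absorbed: 0.703 × 4.361×10⁻⁵ = 3.066×10⁻⁵ mol.
Product formed: 0.00401 × 3.066×10⁻⁵ = 1.229×10⁻⁷ mol.
Rate: 1.229×10⁻⁷ / 1430 s = 8.6×10⁻¹¹ mol s⁻¹.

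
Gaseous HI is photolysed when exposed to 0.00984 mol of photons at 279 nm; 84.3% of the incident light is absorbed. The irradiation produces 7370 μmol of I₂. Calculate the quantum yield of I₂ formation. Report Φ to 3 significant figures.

Product: 7370 μmol = 0.00737 mol.
Photons absorbed: 0.843 × 0.00984 = 0.008295 mol.
Φ = 0.00737 mol / 0.008295 mol photons = 0.888.

Φ = 0.888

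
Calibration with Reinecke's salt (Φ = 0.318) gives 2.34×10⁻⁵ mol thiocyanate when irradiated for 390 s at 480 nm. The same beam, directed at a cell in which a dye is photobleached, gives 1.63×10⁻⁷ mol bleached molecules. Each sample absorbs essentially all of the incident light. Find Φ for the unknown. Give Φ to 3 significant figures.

Φ = 0.00222

Photons absorbed by the actinometer: 2.34×10⁻⁵ / 0.318 = 7.358×10⁻⁵ mol.
Φ(unknown) = 1.63×10⁻⁷ / 7.358×10⁻⁵ = 0.00222.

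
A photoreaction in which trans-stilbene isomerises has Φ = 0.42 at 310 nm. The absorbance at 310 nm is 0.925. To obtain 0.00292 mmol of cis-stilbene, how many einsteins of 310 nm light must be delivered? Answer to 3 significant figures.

7.89e-6 einstein

Product: 0.00292 mmol = 2.92e-6 mol.
Photons that must be absorbed: 2.92e-6 / 0.42 = 6.952e-6 mol.
Fraction absorbed: 1 − 10^(−0.925) = 0.8811.
Incident photons needed: 6.952e-6 / 0.8811 = 7.890e-6 mol.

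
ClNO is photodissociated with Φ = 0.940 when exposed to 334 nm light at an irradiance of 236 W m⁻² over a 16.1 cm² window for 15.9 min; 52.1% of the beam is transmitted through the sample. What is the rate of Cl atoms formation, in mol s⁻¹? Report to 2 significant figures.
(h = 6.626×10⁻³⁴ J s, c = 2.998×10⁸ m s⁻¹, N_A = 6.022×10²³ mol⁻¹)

4.8×10⁻⁷ mol s⁻¹

Photon energy at 334 nm: hc/λ = (6.626×10⁻³⁴)(2.998×10⁸)/(334×10⁻⁹) = 5.948×10⁻¹⁹ J.
Energy delivered: (236 W m⁻²)(16.1×10⁻⁴ m²)(954 s) = 362.5 J.
Photons incident: 362.5 / 5.948×10⁻¹⁹ = 6.094×10²⁰, i.e. 6.094×10²⁰/6.022×10²³ = 0.001012 mol.
Fraction absorbed: 1 − 52.1/100 = 0.4790.
Photons absorbed: 0.4790 × 0.001012 = 4.847×10⁻⁴ mol.
Product formed: 0.940 × 4.847×10⁻⁴ = 4.556×10⁻⁴ mol.
Rate: 4.556×10⁻⁴ / 954 s = 4.8×10⁻⁷ mol s⁻¹.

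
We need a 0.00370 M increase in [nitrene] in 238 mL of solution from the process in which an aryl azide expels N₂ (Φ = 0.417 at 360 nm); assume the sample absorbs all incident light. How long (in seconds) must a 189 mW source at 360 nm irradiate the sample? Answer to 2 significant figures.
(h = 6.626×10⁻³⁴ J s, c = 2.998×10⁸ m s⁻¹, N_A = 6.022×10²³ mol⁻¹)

Product: (0.00370 M)(0.238 L) = 8.806×10⁻⁴ mol.
Photons that must be absorbed: 8.806×10⁻⁴ / 0.417 = 0.002112 mol.
Photon energy: hc/λ = 5.518×10⁻¹⁹ J; per mole, 3.323×10⁵ J mol⁻¹.
Energy required: 0.002112 × 3.323×10⁵ = 701.8 J.
Time: 701.8 J / 0.189 W = 3700 s.

t ≈ 3700 s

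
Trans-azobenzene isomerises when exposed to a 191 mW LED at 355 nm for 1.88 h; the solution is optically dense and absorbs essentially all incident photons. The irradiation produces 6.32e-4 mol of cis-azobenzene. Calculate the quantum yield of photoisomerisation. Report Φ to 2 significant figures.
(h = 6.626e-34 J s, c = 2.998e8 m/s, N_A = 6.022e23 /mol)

Φ = 0.16

Photon energy at 355 nm: hc/λ = (6.626e-34)(2.998e8)/(355e-9) = 5.596e-19 J.
Energy delivered: (191 mW)(6768 s) = 1293 J.
Photons incident: 1293 / 5.596e-19 = 2.311e21, i.e. 2.311e21/6.022e23 = 0.003838 mol.
Φ = 6.32e-4 mol / 0.003838 mol photons = 0.16.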